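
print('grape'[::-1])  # eparg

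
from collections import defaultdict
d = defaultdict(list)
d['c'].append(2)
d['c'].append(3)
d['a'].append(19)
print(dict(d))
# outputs {'c': [2, 3], 'a': [19]}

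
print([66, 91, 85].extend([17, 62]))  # None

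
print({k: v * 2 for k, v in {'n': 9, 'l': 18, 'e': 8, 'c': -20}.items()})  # {'n': 18, 'l': 36, 'e': 16, 'c': -40}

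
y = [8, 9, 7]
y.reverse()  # [7, 9, 8]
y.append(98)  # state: [7, 9, 8, 98]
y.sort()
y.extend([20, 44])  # [7, 8, 9, 98, 20, 44]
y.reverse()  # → [44, 20, 98, 9, 8, 7]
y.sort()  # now [7, 8, 9, 20, 44, 98]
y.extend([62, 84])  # [7, 8, 9, 20, 44, 98, 62, 84]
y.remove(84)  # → [7, 8, 9, 20, 44, 98, 62]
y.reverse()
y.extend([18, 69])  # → [62, 98, 44, 20, 9, 8, 7, 18, 69]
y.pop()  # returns 69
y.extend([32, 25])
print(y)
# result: [62, 98, 44, 20, 9, 8, 7, 18, 32, 25]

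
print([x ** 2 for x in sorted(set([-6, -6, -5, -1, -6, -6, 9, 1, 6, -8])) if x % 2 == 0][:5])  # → [64, 36, 36]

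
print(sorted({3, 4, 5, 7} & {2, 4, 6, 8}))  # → [4]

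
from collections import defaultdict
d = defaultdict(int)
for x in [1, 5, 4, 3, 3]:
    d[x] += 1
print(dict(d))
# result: {1: 1, 5: 1, 4: 1, 3: 2}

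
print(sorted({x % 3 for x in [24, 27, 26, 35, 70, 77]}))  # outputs [0, 1, 2]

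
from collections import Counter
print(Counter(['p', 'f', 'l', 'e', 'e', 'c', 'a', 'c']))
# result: Counter({'e': 2, 'c': 2, 'p': 1, 'f': 1, 'l': 1, 'a': 1})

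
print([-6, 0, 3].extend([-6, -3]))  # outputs None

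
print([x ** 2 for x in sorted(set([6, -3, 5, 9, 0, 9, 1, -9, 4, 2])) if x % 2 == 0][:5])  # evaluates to [0, 4, 16, 36]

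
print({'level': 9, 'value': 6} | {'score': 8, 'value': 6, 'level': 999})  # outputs {'level': 999, 'value': 6, 'score': 8}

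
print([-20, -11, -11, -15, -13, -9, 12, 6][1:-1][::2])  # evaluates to [-11, -15, -9]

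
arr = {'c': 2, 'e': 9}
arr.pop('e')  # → 9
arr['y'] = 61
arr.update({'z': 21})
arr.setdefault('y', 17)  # 61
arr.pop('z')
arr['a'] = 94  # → {'c': 2, 'y': 61, 'a': 94}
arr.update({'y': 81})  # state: {'c': 2, 'y': 81, 'a': 94}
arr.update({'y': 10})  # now {'c': 2, 'y': 10, 'a': 94}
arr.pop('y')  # 10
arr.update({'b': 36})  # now {'c': 2, 'a': 94, 'b': 36}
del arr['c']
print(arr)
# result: {'a': 94, 'b': 36}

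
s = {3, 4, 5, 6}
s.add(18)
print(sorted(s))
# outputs [3, 4, 5, 6, 18]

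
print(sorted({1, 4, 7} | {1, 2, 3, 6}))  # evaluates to [1, 2, 3, 4, 6, 7]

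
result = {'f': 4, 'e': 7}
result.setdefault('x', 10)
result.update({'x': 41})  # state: {'f': 4, 'e': 7, 'x': 41}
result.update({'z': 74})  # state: {'f': 4, 'e': 7, 'x': 41, 'z': 74}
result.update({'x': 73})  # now {'f': 4, 'e': 7, 'x': 73, 'z': 74}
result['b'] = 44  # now {'f': 4, 'e': 7, 'x': 73, 'z': 74, 'b': 44}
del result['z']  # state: {'f': 4, 'e': 7, 'x': 73, 'b': 44}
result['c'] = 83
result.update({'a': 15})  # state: {'f': 4, 'e': 7, 'x': 73, 'b': 44, 'c': 83, 'a': 15}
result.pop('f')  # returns 4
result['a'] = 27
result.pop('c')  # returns 83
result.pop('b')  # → 44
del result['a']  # {'e': 7, 'x': 73}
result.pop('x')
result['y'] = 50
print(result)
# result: {'e': 7, 'y': 50}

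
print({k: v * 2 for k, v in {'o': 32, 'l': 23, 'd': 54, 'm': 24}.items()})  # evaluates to {'o': 64, 'l': 46, 'd': 108, 'm': 48}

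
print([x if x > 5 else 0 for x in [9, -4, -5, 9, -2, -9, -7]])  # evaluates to [9, 0, 0, 9, 0, 0, 0]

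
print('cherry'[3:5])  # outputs rr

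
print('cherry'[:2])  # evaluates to ch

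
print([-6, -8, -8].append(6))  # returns None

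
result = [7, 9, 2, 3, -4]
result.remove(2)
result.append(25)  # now [7, 9, 3, -4, 25]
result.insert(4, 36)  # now [7, 9, 3, -4, 36, 25]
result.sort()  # [-4, 3, 7, 9, 25, 36]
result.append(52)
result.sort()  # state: [-4, 3, 7, 9, 25, 36, 52]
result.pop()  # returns 52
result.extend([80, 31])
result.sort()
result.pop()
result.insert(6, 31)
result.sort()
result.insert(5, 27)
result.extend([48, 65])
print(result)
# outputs [-4, 3, 7, 9, 25, 27, 31, 31, 36, 48, 65]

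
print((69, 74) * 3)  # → (69, 74, 69, 74, 69, 74)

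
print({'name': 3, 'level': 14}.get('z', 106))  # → 106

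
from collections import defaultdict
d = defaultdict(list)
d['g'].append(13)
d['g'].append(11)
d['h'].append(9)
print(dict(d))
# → {'g': [13, 11], 'h': [9]}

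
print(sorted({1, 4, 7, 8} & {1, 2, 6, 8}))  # [1, 8]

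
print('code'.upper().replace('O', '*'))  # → C*DE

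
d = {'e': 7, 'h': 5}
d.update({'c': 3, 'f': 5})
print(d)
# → {'e': 7, 'h': 5, 'c': 3, 'f': 5}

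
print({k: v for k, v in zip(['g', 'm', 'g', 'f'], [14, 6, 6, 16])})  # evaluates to {'g': 6, 'm': 6, 'f': 16}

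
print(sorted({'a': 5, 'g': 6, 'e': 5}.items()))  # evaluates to [('a', 5), ('e', 5), ('g', 6)]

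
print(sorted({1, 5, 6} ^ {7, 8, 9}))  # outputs [1, 5, 6, 7, 8, 9]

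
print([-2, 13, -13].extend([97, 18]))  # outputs None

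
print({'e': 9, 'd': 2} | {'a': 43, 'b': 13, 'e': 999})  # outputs {'e': 999, 'd': 2, 'a': 43, 'b': 13}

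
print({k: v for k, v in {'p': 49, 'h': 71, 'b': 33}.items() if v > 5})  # {'p': 49, 'h': 71, 'b': 33}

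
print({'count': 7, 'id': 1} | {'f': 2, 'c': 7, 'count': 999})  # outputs {'count': 999, 'id': 1, 'f': 2, 'c': 7}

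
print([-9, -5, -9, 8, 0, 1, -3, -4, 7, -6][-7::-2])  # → [8, -5]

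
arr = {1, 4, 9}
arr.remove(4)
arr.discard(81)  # {1, 9}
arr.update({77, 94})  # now {1, 9, 77, 94}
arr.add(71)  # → {1, 9, 71, 77, 94}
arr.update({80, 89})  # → {1, 9, 71, 77, 80, 89, 94}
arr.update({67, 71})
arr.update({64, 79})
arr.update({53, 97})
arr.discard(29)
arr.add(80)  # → {1, 9, 53, 64, 67, 71, 77, 79, 80, 89, 94, 97}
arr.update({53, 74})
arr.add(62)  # {1, 9, 53, 62, 64, 67, 71, 74, 77, 79, 80, 89, 94, 97}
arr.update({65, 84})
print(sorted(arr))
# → [1, 9, 53, 62, 64, 65, 67, 71, 74, 77, 79, 80, 84, 89, 94, 97]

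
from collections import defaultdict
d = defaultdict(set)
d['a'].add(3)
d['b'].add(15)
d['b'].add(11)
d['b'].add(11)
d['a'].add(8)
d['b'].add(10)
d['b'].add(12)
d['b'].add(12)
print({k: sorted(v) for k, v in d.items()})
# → {'a': [3, 8], 'b': [10, 11, 12, 15]}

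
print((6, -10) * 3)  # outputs (6, -10, 6, -10, 6, -10)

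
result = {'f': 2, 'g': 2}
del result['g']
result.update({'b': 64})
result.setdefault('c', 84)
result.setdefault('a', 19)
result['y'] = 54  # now {'f': 2, 'b': 64, 'c': 84, 'a': 19, 'y': 54}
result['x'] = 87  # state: {'f': 2, 'b': 64, 'c': 84, 'a': 19, 'y': 54, 'x': 87}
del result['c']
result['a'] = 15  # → {'f': 2, 'b': 64, 'a': 15, 'y': 54, 'x': 87}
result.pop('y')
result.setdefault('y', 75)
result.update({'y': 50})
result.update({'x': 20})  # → {'f': 2, 'b': 64, 'a': 15, 'x': 20, 'y': 50}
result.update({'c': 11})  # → {'f': 2, 'b': 64, 'a': 15, 'x': 20, 'y': 50, 'c': 11}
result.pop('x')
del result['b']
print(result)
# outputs {'f': 2, 'a': 15, 'y': 50, 'c': 11}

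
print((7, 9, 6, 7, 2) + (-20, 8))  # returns (7, 9, 6, 7, 2, -20, 8)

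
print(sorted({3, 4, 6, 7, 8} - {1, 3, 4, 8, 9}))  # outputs [6, 7]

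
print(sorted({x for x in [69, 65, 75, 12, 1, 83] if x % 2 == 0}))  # [12]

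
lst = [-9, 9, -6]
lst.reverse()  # [-6, 9, -9]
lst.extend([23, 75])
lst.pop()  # 75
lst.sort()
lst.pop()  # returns 23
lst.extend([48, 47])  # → [-9, -6, 9, 48, 47]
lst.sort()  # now [-9, -6, 9, 47, 48]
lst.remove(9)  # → [-9, -6, 47, 48]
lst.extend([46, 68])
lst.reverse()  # [68, 46, 48, 47, -6, -9]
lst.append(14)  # [68, 46, 48, 47, -6, -9, 14]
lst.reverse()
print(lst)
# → [14, -9, -6, 47, 48, 46, 68]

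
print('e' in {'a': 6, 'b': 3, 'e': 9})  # True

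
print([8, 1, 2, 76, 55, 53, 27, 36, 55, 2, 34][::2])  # [8, 2, 55, 27, 55, 34]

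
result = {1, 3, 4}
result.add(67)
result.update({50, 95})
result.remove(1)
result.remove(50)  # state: {3, 4, 67, 95}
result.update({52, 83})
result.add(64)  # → {3, 4, 52, 64, 67, 83, 95}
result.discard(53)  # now {3, 4, 52, 64, 67, 83, 95}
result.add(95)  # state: {3, 4, 52, 64, 67, 83, 95}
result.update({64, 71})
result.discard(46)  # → {3, 4, 52, 64, 67, 71, 83, 95}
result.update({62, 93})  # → {3, 4, 52, 62, 64, 67, 71, 83, 93, 95}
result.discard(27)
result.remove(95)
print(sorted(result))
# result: [3, 4, 52, 62, 64, 67, 71, 83, 93]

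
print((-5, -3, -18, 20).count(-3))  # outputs 1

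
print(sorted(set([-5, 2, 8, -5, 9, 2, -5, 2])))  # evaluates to [-5, 2, 8, 9]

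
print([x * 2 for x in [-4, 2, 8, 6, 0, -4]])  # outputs [-8, 4, 16, 12, 0, -8]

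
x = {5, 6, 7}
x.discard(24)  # {5, 6, 7}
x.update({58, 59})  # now {5, 6, 7, 58, 59}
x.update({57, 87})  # {5, 6, 7, 57, 58, 59, 87}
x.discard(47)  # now {5, 6, 7, 57, 58, 59, 87}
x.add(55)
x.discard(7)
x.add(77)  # {5, 6, 55, 57, 58, 59, 77, 87}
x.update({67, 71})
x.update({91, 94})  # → {5, 6, 55, 57, 58, 59, 67, 71, 77, 87, 91, 94}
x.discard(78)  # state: {5, 6, 55, 57, 58, 59, 67, 71, 77, 87, 91, 94}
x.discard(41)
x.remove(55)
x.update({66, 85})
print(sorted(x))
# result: [5, 6, 57, 58, 59, 66, 67, 71, 77, 85, 87, 91, 94]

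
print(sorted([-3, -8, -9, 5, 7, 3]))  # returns [-9, -8, -3, 3, 5, 7]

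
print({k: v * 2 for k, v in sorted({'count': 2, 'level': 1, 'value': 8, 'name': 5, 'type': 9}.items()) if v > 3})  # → {'name': 10, 'type': 18, 'value': 16}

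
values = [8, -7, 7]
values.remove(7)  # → [8, -7]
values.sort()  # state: [-7, 8]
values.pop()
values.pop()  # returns -7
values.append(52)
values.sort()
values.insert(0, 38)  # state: [38, 52]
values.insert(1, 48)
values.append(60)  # [38, 48, 52, 60]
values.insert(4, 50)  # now [38, 48, 52, 60, 50]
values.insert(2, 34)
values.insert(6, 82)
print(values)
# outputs [38, 48, 34, 52, 60, 50, 82]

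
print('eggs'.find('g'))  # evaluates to 1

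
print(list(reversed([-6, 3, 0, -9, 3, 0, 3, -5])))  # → [-5, 3, 0, 3, -9, 0, 3, -6]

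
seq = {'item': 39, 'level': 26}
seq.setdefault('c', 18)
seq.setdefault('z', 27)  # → 27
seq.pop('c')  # 18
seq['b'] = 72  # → {'item': 39, 'level': 26, 'z': 27, 'b': 72}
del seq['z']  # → {'item': 39, 'level': 26, 'b': 72}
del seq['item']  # {'level': 26, 'b': 72}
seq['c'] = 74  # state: {'level': 26, 'b': 72, 'c': 74}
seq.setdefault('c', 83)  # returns 74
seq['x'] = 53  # {'level': 26, 'b': 72, 'c': 74, 'x': 53}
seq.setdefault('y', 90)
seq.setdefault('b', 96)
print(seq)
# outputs {'level': 26, 'b': 72, 'c': 74, 'x': 53, 'y': 90}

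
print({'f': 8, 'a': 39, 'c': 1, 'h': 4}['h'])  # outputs 4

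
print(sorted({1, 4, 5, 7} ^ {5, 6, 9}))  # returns [1, 4, 6, 7, 9]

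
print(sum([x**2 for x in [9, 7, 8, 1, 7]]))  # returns 244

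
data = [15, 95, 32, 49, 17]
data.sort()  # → [15, 17, 32, 49, 95]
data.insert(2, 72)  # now [15, 17, 72, 32, 49, 95]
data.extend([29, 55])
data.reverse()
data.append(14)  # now [55, 29, 95, 49, 32, 72, 17, 15, 14]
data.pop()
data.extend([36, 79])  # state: [55, 29, 95, 49, 32, 72, 17, 15, 36, 79]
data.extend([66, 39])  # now [55, 29, 95, 49, 32, 72, 17, 15, 36, 79, 66, 39]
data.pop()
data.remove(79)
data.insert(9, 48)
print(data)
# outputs [55, 29, 95, 49, 32, 72, 17, 15, 36, 48, 66]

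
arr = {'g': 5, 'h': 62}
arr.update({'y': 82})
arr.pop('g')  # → 5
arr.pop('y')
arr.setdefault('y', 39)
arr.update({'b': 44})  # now {'h': 62, 'y': 39, 'b': 44}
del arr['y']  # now {'h': 62, 'b': 44}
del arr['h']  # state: {'b': 44}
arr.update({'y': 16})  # {'b': 44, 'y': 16}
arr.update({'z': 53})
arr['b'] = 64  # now {'b': 64, 'y': 16, 'z': 53}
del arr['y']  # {'b': 64, 'z': 53}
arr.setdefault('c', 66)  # 66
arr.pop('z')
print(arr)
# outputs {'b': 64, 'c': 66}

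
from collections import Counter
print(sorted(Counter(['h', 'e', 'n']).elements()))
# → ['e', 'h', 'n']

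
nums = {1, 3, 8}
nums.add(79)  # {1, 3, 8, 79}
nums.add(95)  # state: {1, 3, 8, 79, 95}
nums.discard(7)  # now {1, 3, 8, 79, 95}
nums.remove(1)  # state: {3, 8, 79, 95}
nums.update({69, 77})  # {3, 8, 69, 77, 79, 95}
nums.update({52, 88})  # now {3, 8, 52, 69, 77, 79, 88, 95}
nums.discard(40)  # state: {3, 8, 52, 69, 77, 79, 88, 95}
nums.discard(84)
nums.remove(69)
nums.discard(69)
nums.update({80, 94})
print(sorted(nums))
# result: [3, 8, 52, 77, 79, 80, 88, 94, 95]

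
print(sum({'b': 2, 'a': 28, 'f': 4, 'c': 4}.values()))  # 38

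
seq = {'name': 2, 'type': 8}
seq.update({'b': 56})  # {'name': 2, 'type': 8, 'b': 56}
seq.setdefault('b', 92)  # 56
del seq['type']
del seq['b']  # {'name': 2}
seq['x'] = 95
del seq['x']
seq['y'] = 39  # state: {'name': 2, 'y': 39}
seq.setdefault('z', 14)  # 14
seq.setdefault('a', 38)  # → 38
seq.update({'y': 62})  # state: {'name': 2, 'y': 62, 'z': 14, 'a': 38}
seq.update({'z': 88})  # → {'name': 2, 'y': 62, 'z': 88, 'a': 38}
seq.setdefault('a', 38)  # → 38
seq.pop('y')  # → 62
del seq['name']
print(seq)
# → {'z': 88, 'a': 38}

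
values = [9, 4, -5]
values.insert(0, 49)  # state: [49, 9, 4, -5]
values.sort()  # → [-5, 4, 9, 49]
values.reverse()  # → [49, 9, 4, -5]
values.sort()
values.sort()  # [-5, 4, 9, 49]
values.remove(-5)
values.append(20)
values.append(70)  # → [4, 9, 49, 20, 70]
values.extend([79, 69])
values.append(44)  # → [4, 9, 49, 20, 70, 79, 69, 44]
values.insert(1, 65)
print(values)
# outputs [4, 65, 9, 49, 20, 70, 79, 69, 44]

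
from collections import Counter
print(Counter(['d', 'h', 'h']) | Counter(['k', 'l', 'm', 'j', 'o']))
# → Counter({'h': 2, 'd': 1, 'k': 1, 'l': 1, 'm': 1, 'j': 1, 'o': 1})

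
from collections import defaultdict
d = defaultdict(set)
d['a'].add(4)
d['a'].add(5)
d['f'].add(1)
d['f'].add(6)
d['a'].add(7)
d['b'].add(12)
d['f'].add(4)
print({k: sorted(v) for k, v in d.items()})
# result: {'a': [4, 5, 7], 'f': [1, 4, 6], 'b': [12]}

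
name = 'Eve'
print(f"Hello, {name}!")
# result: Hello, Eve!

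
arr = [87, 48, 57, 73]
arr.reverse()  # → [73, 57, 48, 87]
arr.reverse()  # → [87, 48, 57, 73]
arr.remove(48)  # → [87, 57, 73]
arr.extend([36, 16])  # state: [87, 57, 73, 36, 16]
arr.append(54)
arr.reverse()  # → [54, 16, 36, 73, 57, 87]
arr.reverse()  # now [87, 57, 73, 36, 16, 54]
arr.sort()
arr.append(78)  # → [16, 36, 54, 57, 73, 87, 78]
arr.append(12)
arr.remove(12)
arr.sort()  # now [16, 36, 54, 57, 73, 78, 87]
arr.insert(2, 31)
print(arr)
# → [16, 36, 31, 54, 57, 73, 78, 87]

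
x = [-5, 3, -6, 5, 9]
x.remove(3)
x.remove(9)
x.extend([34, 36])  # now [-5, -6, 5, 34, 36]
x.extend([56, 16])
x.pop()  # 16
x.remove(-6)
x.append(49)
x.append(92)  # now [-5, 5, 34, 36, 56, 49, 92]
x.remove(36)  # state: [-5, 5, 34, 56, 49, 92]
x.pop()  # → 92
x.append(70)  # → [-5, 5, 34, 56, 49, 70]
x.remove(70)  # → [-5, 5, 34, 56, 49]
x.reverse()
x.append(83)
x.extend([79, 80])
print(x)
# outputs [49, 56, 34, 5, -5, 83, 79, 80]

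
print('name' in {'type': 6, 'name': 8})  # True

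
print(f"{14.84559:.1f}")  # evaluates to 14.8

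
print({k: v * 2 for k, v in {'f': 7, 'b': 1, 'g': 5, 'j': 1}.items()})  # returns {'f': 14, 'b': 2, 'g': 10, 'j': 2}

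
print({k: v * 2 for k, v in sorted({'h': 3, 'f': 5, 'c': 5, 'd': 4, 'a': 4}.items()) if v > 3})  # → {'a': 8, 'c': 10, 'd': 8, 'f': 10}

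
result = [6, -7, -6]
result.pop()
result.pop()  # -7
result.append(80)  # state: [6, 80]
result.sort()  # [6, 80]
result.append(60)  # [6, 80, 60]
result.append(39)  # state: [6, 80, 60, 39]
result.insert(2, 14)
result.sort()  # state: [6, 14, 39, 60, 80]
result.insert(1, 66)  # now [6, 66, 14, 39, 60, 80]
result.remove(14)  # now [6, 66, 39, 60, 80]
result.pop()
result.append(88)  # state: [6, 66, 39, 60, 88]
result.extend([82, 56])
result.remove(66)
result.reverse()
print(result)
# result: [56, 82, 88, 60, 39, 6]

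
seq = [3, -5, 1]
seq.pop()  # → 1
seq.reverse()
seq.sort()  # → [-5, 3]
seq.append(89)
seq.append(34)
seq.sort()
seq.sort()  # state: [-5, 3, 34, 89]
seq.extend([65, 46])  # [-5, 3, 34, 89, 65, 46]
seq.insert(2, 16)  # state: [-5, 3, 16, 34, 89, 65, 46]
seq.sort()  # [-5, 3, 16, 34, 46, 65, 89]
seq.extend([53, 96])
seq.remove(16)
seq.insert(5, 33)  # [-5, 3, 34, 46, 65, 33, 89, 53, 96]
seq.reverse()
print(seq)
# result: [96, 53, 89, 33, 65, 46, 34, 3, -5]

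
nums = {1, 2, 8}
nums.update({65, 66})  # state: {1, 2, 8, 65, 66}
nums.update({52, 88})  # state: {1, 2, 8, 52, 65, 66, 88}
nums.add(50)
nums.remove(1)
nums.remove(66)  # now {2, 8, 50, 52, 65, 88}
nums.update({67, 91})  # {2, 8, 50, 52, 65, 67, 88, 91}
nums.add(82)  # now {2, 8, 50, 52, 65, 67, 82, 88, 91}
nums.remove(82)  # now {2, 8, 50, 52, 65, 67, 88, 91}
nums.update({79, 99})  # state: {2, 8, 50, 52, 65, 67, 79, 88, 91, 99}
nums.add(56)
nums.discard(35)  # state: {2, 8, 50, 52, 56, 65, 67, 79, 88, 91, 99}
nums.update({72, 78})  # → {2, 8, 50, 52, 56, 65, 67, 72, 78, 79, 88, 91, 99}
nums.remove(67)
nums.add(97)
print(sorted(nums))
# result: [2, 8, 50, 52, 56, 65, 72, 78, 79, 88, 91, 97, 99]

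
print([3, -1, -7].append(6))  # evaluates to None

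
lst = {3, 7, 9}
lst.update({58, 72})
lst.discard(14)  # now {3, 7, 9, 58, 72}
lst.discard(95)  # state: {3, 7, 9, 58, 72}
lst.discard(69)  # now {3, 7, 9, 58, 72}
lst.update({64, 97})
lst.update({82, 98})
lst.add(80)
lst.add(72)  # {3, 7, 9, 58, 64, 72, 80, 82, 97, 98}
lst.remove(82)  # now {3, 7, 9, 58, 64, 72, 80, 97, 98}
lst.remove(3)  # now {7, 9, 58, 64, 72, 80, 97, 98}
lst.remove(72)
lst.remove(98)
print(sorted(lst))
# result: [7, 9, 58, 64, 80, 97]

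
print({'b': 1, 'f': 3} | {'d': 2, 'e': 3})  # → {'b': 1, 'f': 3, 'd': 2, 'e': 3}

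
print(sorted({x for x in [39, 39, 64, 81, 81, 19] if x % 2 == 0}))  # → [64]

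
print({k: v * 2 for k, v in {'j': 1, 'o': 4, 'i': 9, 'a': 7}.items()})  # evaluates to {'j': 2, 'o': 8, 'i': 18, 'a': 14}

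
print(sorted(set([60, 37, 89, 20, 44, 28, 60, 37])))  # [20, 28, 37, 44, 60, 89]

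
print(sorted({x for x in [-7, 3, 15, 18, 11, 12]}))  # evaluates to [-7, 3, 11, 12, 15, 18]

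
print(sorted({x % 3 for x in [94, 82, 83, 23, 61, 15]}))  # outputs [0, 1, 2]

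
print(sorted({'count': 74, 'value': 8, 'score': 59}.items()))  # [('count', 74), ('score', 59), ('value', 8)]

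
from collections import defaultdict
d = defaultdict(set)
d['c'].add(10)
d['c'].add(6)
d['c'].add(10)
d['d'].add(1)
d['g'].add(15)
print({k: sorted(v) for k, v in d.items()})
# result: {'c': [6, 10], 'd': [1], 'g': [15]}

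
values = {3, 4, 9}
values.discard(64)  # {3, 4, 9}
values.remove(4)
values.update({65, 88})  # {3, 9, 65, 88}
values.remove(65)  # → {3, 9, 88}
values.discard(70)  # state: {3, 9, 88}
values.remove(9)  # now {3, 88}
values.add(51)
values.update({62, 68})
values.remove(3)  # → {51, 62, 68, 88}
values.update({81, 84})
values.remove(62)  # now {51, 68, 81, 84, 88}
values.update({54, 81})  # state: {51, 54, 68, 81, 84, 88}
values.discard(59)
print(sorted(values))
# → [51, 54, 68, 81, 84, 88]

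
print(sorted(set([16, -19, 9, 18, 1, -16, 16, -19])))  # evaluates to [-19, -16, 1, 9, 16, 18]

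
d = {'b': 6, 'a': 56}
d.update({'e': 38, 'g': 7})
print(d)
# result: {'b': 6, 'a': 56, 'e': 38, 'g': 7}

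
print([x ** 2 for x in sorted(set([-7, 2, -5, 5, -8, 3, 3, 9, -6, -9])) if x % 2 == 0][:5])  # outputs [64, 36, 4]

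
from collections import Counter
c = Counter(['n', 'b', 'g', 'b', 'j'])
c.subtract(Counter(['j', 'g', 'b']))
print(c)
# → Counter({'n': 1, 'b': 1, 'g': 0, 'j': 0})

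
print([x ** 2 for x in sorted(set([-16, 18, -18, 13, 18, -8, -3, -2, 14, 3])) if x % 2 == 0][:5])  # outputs [324, 256, 64, 4, 196]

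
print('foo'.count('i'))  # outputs 0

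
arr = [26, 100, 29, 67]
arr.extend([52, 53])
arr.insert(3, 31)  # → [26, 100, 29, 31, 67, 52, 53]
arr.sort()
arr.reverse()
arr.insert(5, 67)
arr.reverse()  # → [26, 29, 67, 31, 52, 53, 67, 100]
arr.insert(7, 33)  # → [26, 29, 67, 31, 52, 53, 67, 33, 100]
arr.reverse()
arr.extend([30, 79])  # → [100, 33, 67, 53, 52, 31, 67, 29, 26, 30, 79]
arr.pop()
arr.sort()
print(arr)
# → [26, 29, 30, 31, 33, 52, 53, 67, 67, 100]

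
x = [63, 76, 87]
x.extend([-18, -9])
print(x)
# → [63, 76, 87, -18, -9]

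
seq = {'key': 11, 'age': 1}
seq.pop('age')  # 1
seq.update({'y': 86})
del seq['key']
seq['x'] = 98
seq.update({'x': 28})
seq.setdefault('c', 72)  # 72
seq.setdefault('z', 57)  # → 57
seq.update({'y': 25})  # {'y': 25, 'x': 28, 'c': 72, 'z': 57}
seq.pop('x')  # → 28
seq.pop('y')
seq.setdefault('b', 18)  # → 18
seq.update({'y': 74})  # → {'c': 72, 'z': 57, 'b': 18, 'y': 74}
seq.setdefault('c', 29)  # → 72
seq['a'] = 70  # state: {'c': 72, 'z': 57, 'b': 18, 'y': 74, 'a': 70}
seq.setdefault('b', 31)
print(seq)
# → {'c': 72, 'z': 57, 'b': 18, 'y': 74, 'a': 70}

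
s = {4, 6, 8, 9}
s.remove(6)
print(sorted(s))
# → [4, 8, 9]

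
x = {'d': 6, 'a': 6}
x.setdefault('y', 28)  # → 28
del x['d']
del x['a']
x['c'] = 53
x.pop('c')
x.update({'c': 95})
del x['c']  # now {'y': 28}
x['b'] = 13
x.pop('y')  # 28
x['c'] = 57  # {'b': 13, 'c': 57}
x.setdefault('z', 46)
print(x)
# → {'b': 13, 'c': 57, 'z': 46}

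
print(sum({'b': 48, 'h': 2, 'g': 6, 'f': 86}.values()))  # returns 142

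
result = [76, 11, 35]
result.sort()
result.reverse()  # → [76, 35, 11]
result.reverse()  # [11, 35, 76]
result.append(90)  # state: [11, 35, 76, 90]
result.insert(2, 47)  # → [11, 35, 47, 76, 90]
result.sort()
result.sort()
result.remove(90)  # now [11, 35, 47, 76]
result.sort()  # [11, 35, 47, 76]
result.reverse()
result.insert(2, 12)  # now [76, 47, 12, 35, 11]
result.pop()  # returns 11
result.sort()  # [12, 35, 47, 76]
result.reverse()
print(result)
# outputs [76, 47, 35, 12]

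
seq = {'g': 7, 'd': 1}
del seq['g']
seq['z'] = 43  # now {'d': 1, 'z': 43}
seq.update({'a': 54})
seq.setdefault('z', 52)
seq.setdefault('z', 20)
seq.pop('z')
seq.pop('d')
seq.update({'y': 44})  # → {'a': 54, 'y': 44}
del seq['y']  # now {'a': 54}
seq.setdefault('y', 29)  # 29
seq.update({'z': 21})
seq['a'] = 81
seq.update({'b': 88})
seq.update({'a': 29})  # {'a': 29, 'y': 29, 'z': 21, 'b': 88}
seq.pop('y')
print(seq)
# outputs {'a': 29, 'z': 21, 'b': 88}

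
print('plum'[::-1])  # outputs mulp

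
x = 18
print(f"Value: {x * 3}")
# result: Value: 54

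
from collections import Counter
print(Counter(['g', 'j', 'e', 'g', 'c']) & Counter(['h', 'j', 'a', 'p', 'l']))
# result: Counter({'j': 1})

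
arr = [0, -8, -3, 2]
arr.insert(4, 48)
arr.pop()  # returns 48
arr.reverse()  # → [2, -3, -8, 0]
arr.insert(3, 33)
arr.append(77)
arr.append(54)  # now [2, -3, -8, 33, 0, 77, 54]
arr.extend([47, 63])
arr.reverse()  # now [63, 47, 54, 77, 0, 33, -8, -3, 2]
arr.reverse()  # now [2, -3, -8, 33, 0, 77, 54, 47, 63]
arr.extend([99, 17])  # [2, -3, -8, 33, 0, 77, 54, 47, 63, 99, 17]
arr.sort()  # [-8, -3, 0, 2, 17, 33, 47, 54, 63, 77, 99]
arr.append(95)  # [-8, -3, 0, 2, 17, 33, 47, 54, 63, 77, 99, 95]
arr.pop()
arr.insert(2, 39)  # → [-8, -3, 39, 0, 2, 17, 33, 47, 54, 63, 77, 99]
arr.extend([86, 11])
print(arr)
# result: [-8, -3, 39, 0, 2, 17, 33, 47, 54, 63, 77, 99, 86, 11]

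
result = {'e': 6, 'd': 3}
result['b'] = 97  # {'e': 6, 'd': 3, 'b': 97}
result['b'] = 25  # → {'e': 6, 'd': 3, 'b': 25}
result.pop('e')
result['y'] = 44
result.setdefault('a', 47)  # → 47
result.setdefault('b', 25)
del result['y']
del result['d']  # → {'b': 25, 'a': 47}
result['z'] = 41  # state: {'b': 25, 'a': 47, 'z': 41}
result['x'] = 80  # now {'b': 25, 'a': 47, 'z': 41, 'x': 80}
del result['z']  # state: {'b': 25, 'a': 47, 'x': 80}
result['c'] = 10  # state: {'b': 25, 'a': 47, 'x': 80, 'c': 10}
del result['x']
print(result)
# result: {'b': 25, 'a': 47, 'c': 10}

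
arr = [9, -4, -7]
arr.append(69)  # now [9, -4, -7, 69]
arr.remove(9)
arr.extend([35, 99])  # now [-4, -7, 69, 35, 99]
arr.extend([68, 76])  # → [-4, -7, 69, 35, 99, 68, 76]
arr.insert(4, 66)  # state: [-4, -7, 69, 35, 66, 99, 68, 76]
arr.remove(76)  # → [-4, -7, 69, 35, 66, 99, 68]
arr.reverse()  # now [68, 99, 66, 35, 69, -7, -4]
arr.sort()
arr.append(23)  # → [-7, -4, 35, 66, 68, 69, 99, 23]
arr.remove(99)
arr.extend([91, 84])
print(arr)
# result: [-7, -4, 35, 66, 68, 69, 23, 91, 84]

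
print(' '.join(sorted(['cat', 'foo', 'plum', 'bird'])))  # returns bird cat foo plum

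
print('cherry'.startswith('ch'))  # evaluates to True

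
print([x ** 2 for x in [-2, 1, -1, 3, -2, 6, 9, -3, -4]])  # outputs [4, 1, 1, 9, 4, 36, 81, 9, 16]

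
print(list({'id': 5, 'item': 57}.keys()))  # ['id', 'item']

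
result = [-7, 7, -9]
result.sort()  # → [-9, -7, 7]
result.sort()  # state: [-9, -7, 7]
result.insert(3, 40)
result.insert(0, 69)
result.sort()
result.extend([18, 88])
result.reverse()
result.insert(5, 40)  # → [88, 18, 69, 40, 7, 40, -7, -9]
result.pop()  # -9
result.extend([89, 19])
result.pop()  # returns 19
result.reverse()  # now [89, -7, 40, 7, 40, 69, 18, 88]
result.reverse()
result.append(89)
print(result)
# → [88, 18, 69, 40, 7, 40, -7, 89, 89]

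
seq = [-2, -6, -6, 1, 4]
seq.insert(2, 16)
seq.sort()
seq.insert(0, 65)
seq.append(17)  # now [65, -6, -6, -2, 1, 4, 16, 17]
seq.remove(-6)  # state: [65, -6, -2, 1, 4, 16, 17]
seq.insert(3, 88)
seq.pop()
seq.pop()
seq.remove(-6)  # [65, -2, 88, 1, 4]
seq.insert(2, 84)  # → [65, -2, 84, 88, 1, 4]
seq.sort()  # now [-2, 1, 4, 65, 84, 88]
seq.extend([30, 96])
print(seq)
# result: [-2, 1, 4, 65, 84, 88, 30, 96]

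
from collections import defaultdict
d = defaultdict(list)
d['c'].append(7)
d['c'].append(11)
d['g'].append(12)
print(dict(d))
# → {'c': [7, 11], 'g': [12]}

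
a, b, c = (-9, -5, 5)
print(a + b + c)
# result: -9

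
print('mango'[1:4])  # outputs ang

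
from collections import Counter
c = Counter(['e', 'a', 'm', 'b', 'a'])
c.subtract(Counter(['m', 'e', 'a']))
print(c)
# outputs Counter({'a': 1, 'b': 1, 'e': 0, 'm': 0})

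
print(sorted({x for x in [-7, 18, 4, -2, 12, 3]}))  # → [-7, -2, 3, 4, 12, 18]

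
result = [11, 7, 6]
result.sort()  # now [6, 7, 11]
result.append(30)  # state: [6, 7, 11, 30]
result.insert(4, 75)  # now [6, 7, 11, 30, 75]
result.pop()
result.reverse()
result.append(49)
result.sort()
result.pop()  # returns 49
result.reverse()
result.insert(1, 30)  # [30, 30, 11, 7, 6]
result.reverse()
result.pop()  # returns 30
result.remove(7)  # [6, 11, 30]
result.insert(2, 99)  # [6, 11, 99, 30]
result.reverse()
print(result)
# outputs [30, 99, 11, 6]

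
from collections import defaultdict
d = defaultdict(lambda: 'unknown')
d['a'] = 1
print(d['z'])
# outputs unknown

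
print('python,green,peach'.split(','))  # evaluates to ['python', 'green', 'peach']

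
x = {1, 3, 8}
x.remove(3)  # {1, 8}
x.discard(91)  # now {1, 8}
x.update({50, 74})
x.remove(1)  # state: {8, 50, 74}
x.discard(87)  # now {8, 50, 74}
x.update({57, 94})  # {8, 50, 57, 74, 94}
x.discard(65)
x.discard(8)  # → {50, 57, 74, 94}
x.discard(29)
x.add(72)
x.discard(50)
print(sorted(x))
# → [57, 72, 74, 94]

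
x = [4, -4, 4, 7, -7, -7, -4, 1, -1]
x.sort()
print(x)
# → [-7, -7, -4, -4, -1, 1, 4, 4, 7]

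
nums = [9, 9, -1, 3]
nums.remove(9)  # [9, -1, 3]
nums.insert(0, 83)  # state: [83, 9, -1, 3]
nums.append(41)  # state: [83, 9, -1, 3, 41]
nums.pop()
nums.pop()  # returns 3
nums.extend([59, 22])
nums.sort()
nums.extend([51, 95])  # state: [-1, 9, 22, 59, 83, 51, 95]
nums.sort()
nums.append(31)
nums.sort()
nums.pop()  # 95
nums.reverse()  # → [83, 59, 51, 31, 22, 9, -1]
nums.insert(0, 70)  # [70, 83, 59, 51, 31, 22, 9, -1]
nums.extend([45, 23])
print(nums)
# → [70, 83, 59, 51, 31, 22, 9, -1, 45, 23]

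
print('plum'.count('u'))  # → 1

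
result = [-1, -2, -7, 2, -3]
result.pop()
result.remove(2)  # [-1, -2, -7]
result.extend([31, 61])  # [-1, -2, -7, 31, 61]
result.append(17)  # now [-1, -2, -7, 31, 61, 17]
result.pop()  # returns 17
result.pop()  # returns 61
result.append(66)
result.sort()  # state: [-7, -2, -1, 31, 66]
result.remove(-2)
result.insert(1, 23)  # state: [-7, 23, -1, 31, 66]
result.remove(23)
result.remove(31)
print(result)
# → [-7, -1, 66]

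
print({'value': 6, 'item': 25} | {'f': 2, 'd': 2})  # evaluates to {'value': 6, 'item': 25, 'f': 2, 'd': 2}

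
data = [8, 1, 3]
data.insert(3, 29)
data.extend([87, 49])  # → [8, 1, 3, 29, 87, 49]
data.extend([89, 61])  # [8, 1, 3, 29, 87, 49, 89, 61]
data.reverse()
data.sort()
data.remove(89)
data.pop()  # 87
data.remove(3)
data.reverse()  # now [61, 49, 29, 8, 1]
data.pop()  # 1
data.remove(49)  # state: [61, 29, 8]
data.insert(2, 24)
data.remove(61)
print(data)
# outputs [29, 24, 8]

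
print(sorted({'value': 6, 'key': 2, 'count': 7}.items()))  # [('count', 7), ('key', 2), ('value', 6)]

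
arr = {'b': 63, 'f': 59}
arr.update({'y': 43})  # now {'b': 63, 'f': 59, 'y': 43}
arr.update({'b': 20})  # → {'b': 20, 'f': 59, 'y': 43}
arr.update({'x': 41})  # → {'b': 20, 'f': 59, 'y': 43, 'x': 41}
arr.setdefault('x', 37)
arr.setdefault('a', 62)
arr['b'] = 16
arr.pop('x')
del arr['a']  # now {'b': 16, 'f': 59, 'y': 43}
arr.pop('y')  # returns 43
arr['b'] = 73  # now {'b': 73, 'f': 59}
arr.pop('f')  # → 59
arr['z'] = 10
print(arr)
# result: {'b': 73, 'z': 10}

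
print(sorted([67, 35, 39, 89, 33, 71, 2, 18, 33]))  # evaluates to [2, 18, 33, 33, 35, 39, 67, 71, 89]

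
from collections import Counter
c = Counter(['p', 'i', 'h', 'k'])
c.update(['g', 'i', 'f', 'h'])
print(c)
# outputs Counter({'i': 2, 'h': 2, 'p': 1, 'k': 1, 'g': 1, 'f': 1})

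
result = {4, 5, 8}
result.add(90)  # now {4, 5, 8, 90}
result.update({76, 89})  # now {4, 5, 8, 76, 89, 90}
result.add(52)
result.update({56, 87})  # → {4, 5, 8, 52, 56, 76, 87, 89, 90}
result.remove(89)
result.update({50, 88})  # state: {4, 5, 8, 50, 52, 56, 76, 87, 88, 90}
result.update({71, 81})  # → {4, 5, 8, 50, 52, 56, 71, 76, 81, 87, 88, 90}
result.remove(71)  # {4, 5, 8, 50, 52, 56, 76, 81, 87, 88, 90}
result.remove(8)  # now {4, 5, 50, 52, 56, 76, 81, 87, 88, 90}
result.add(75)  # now {4, 5, 50, 52, 56, 75, 76, 81, 87, 88, 90}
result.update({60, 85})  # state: {4, 5, 50, 52, 56, 60, 75, 76, 81, 85, 87, 88, 90}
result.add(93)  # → {4, 5, 50, 52, 56, 60, 75, 76, 81, 85, 87, 88, 90, 93}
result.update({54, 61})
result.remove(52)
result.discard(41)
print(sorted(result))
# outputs [4, 5, 50, 54, 56, 60, 61, 75, 76, 81, 85, 87, 88, 90, 93]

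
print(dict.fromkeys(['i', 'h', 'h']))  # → {'i': None, 'h': None}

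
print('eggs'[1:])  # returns ggs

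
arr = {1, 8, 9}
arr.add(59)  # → {1, 8, 9, 59}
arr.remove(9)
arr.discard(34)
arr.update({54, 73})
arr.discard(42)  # {1, 8, 54, 59, 73}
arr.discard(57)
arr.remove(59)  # {1, 8, 54, 73}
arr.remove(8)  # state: {1, 54, 73}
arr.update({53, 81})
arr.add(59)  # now {1, 53, 54, 59, 73, 81}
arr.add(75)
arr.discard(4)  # {1, 53, 54, 59, 73, 75, 81}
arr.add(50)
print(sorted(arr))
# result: [1, 50, 53, 54, 59, 73, 75, 81]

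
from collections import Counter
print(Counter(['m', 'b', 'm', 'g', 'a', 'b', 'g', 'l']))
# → Counter({'m': 2, 'b': 2, 'g': 2, 'a': 1, 'l': 1})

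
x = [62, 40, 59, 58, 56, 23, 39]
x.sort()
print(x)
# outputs [23, 39, 40, 56, 58, 59, 62]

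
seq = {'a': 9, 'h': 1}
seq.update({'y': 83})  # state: {'a': 9, 'h': 1, 'y': 83}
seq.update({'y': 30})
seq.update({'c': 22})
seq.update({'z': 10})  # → {'a': 9, 'h': 1, 'y': 30, 'c': 22, 'z': 10}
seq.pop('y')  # 30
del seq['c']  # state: {'a': 9, 'h': 1, 'z': 10}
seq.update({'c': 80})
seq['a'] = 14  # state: {'a': 14, 'h': 1, 'z': 10, 'c': 80}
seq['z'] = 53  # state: {'a': 14, 'h': 1, 'z': 53, 'c': 80}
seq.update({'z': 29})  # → {'a': 14, 'h': 1, 'z': 29, 'c': 80}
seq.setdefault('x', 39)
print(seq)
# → {'a': 14, 'h': 1, 'z': 29, 'c': 80, 'x': 39}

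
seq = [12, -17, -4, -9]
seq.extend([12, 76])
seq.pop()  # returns 76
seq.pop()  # 12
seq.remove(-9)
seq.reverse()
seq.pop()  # 12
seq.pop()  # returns -17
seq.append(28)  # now [-4, 28]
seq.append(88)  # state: [-4, 28, 88]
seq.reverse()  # [88, 28, -4]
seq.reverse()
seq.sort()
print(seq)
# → [-4, 28, 88]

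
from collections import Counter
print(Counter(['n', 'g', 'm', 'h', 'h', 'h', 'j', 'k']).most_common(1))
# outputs [('h', 3)]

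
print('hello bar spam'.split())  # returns ['hello', 'bar', 'spam']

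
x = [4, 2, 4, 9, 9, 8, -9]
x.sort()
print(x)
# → [-9, 2, 4, 4, 8, 9, 9]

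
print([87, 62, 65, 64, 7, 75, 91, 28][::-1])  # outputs [28, 91, 75, 7, 64, 65, 62, 87]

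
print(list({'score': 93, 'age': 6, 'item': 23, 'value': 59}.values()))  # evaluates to [93, 6, 23, 59]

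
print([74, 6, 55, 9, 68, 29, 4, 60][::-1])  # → [60, 4, 29, 68, 9, 55, 6, 74]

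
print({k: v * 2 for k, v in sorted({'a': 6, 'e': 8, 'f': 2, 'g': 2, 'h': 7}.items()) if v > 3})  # {'a': 12, 'e': 16, 'h': 14}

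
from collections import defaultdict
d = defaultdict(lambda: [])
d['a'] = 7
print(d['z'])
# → []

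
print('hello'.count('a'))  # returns 0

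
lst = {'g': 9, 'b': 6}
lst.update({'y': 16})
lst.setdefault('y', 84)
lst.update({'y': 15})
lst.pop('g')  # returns 9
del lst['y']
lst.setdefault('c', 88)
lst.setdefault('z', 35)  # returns 35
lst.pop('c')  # 88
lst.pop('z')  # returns 35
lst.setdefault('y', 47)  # 47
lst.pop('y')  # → 47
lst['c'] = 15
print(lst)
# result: {'b': 6, 'c': 15}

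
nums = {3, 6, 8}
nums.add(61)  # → {3, 6, 8, 61}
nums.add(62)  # {3, 6, 8, 61, 62}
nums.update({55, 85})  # {3, 6, 8, 55, 61, 62, 85}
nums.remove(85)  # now {3, 6, 8, 55, 61, 62}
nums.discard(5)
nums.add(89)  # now {3, 6, 8, 55, 61, 62, 89}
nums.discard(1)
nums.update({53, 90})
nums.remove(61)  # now {3, 6, 8, 53, 55, 62, 89, 90}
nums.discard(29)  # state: {3, 6, 8, 53, 55, 62, 89, 90}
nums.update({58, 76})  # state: {3, 6, 8, 53, 55, 58, 62, 76, 89, 90}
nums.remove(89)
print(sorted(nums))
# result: [3, 6, 8, 53, 55, 58, 62, 76, 90]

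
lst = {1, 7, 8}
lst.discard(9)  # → {1, 7, 8}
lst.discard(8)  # {1, 7}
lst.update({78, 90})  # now {1, 7, 78, 90}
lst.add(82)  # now {1, 7, 78, 82, 90}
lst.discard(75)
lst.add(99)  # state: {1, 7, 78, 82, 90, 99}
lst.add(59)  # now {1, 7, 59, 78, 82, 90, 99}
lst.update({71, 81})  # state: {1, 7, 59, 71, 78, 81, 82, 90, 99}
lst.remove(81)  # {1, 7, 59, 71, 78, 82, 90, 99}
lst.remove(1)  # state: {7, 59, 71, 78, 82, 90, 99}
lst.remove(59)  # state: {7, 71, 78, 82, 90, 99}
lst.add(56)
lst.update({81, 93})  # {7, 56, 71, 78, 81, 82, 90, 93, 99}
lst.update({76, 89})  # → {7, 56, 71, 76, 78, 81, 82, 89, 90, 93, 99}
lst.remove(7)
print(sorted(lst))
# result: [56, 71, 76, 78, 81, 82, 89, 90, 93, 99]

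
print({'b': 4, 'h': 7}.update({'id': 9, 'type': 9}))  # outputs None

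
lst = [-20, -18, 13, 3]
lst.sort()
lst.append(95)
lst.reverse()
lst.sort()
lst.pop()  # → 95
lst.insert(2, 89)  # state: [-20, -18, 89, 3, 13]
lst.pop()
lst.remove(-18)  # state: [-20, 89, 3]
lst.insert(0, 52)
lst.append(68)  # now [52, -20, 89, 3, 68]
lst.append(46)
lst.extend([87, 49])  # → [52, -20, 89, 3, 68, 46, 87, 49]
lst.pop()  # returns 49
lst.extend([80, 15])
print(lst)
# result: [52, -20, 89, 3, 68, 46, 87, 80, 15]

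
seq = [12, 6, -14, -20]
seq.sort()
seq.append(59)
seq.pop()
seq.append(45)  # [-20, -14, 6, 12, 45]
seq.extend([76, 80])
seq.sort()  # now [-20, -14, 6, 12, 45, 76, 80]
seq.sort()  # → [-20, -14, 6, 12, 45, 76, 80]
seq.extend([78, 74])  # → [-20, -14, 6, 12, 45, 76, 80, 78, 74]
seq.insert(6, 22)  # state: [-20, -14, 6, 12, 45, 76, 22, 80, 78, 74]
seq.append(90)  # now [-20, -14, 6, 12, 45, 76, 22, 80, 78, 74, 90]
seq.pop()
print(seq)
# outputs [-20, -14, 6, 12, 45, 76, 22, 80, 78, 74]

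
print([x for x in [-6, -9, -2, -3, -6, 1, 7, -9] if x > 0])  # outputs [1, 7]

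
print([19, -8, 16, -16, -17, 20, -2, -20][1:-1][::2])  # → [-8, -16, 20]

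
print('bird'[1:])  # ird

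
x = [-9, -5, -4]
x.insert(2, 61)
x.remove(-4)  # [-9, -5, 61]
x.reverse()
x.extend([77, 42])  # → [61, -5, -9, 77, 42]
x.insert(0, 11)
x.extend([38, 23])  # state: [11, 61, -5, -9, 77, 42, 38, 23]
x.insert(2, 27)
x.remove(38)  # [11, 61, 27, -5, -9, 77, 42, 23]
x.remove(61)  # [11, 27, -5, -9, 77, 42, 23]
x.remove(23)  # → [11, 27, -5, -9, 77, 42]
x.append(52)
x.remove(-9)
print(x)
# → [11, 27, -5, 77, 42, 52]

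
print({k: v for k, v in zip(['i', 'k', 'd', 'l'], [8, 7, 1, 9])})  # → {'i': 8, 'k': 7, 'd': 1, 'l': 9}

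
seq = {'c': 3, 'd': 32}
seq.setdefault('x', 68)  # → 68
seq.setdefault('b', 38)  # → 38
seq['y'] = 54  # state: {'c': 3, 'd': 32, 'x': 68, 'b': 38, 'y': 54}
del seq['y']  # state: {'c': 3, 'd': 32, 'x': 68, 'b': 38}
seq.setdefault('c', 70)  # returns 3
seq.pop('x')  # 68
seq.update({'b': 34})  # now {'c': 3, 'd': 32, 'b': 34}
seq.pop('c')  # 3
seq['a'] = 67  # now {'d': 32, 'b': 34, 'a': 67}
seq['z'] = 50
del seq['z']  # {'d': 32, 'b': 34, 'a': 67}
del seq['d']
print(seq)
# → {'b': 34, 'a': 67}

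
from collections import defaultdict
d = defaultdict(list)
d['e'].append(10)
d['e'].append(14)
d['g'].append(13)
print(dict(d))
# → {'e': [10, 14], 'g': [13]}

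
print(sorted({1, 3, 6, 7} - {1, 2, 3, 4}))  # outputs [6, 7]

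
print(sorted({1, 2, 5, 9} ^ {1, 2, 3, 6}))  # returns [3, 5, 6, 9]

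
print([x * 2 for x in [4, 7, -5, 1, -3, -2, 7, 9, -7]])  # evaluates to [8, 14, -10, 2, -6, -4, 14, 18, -14]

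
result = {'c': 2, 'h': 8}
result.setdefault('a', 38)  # 38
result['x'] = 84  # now {'c': 2, 'h': 8, 'a': 38, 'x': 84}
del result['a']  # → {'c': 2, 'h': 8, 'x': 84}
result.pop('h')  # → 8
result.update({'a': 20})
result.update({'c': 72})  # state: {'c': 72, 'x': 84, 'a': 20}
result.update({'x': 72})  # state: {'c': 72, 'x': 72, 'a': 20}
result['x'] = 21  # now {'c': 72, 'x': 21, 'a': 20}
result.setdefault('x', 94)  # 21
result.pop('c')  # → 72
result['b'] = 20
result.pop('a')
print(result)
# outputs {'x': 21, 'b': 20}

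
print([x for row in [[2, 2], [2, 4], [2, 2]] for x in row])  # [2, 2, 2, 4, 2, 2]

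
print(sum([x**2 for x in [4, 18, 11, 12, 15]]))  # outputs 830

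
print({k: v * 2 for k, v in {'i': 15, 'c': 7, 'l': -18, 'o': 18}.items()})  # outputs {'i': 30, 'c': 14, 'l': -36, 'o': 36}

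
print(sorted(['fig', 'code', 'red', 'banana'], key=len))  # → ['fig', 'red', 'code', 'banana']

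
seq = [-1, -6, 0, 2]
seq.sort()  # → [-6, -1, 0, 2]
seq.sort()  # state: [-6, -1, 0, 2]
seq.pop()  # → 2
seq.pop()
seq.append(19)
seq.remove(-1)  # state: [-6, 19]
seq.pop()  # 19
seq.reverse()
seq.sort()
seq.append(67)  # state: [-6, 67]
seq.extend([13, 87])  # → [-6, 67, 13, 87]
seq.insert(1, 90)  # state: [-6, 90, 67, 13, 87]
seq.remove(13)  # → [-6, 90, 67, 87]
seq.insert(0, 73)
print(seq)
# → [73, -6, 90, 67, 87]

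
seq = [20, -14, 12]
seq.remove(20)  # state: [-14, 12]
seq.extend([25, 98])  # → [-14, 12, 25, 98]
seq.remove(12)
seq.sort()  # [-14, 25, 98]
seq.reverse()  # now [98, 25, -14]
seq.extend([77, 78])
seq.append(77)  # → [98, 25, -14, 77, 78, 77]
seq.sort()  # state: [-14, 25, 77, 77, 78, 98]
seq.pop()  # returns 98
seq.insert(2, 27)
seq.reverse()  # [78, 77, 77, 27, 25, -14]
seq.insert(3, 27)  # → [78, 77, 77, 27, 27, 25, -14]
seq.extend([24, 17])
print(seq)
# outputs [78, 77, 77, 27, 27, 25, -14, 24, 17]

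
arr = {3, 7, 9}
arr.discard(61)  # {3, 7, 9}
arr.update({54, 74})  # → {3, 7, 9, 54, 74}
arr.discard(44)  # {3, 7, 9, 54, 74}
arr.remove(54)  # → {3, 7, 9, 74}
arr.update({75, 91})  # {3, 7, 9, 74, 75, 91}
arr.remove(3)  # {7, 9, 74, 75, 91}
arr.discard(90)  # {7, 9, 74, 75, 91}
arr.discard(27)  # {7, 9, 74, 75, 91}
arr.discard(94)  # {7, 9, 74, 75, 91}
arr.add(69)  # {7, 9, 69, 74, 75, 91}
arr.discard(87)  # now {7, 9, 69, 74, 75, 91}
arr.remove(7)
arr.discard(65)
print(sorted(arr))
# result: [9, 69, 74, 75, 91]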